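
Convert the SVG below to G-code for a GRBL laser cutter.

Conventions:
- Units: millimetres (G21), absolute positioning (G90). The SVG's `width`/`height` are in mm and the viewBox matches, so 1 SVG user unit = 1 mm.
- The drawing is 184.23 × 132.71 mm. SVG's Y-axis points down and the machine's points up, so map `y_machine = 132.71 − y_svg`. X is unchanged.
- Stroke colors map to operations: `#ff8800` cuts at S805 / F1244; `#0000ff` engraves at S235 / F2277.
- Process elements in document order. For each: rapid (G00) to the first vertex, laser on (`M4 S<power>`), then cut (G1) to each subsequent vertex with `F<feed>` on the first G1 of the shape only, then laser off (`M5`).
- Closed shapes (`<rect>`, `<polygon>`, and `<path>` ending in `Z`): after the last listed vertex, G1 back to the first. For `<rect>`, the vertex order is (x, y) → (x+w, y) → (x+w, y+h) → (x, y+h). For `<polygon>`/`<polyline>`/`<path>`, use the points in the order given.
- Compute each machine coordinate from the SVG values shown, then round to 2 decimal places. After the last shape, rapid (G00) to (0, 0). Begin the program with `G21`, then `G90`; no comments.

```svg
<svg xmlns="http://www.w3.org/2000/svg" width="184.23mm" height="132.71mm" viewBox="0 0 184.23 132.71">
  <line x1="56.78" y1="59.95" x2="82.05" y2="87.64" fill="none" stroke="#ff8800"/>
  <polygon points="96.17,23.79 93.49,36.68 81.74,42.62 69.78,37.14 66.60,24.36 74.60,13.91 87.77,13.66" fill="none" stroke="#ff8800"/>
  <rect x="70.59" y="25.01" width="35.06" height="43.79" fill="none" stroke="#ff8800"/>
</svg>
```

viewBox `0 0 184.23 132.71` with mm width/height → 1 unit = 1 mm. Flip: y_m = 132.71 − y_svg.

**Shape 1** — `<line>` line segment, stroke `#ff8800` → cut (S805, F1244). Machine vertices: (56.78,72.76) → (82.05,45.07). Open path.

**Shape 2** — `<polygon>` regular polygon, stroke `#ff8800` → cut (S805, F1244). Machine vertices: (96.17,108.92) → (93.49,96.03) → (81.74,90.09) → (69.78,95.57) → (66.60,108.35) → (74.60,118.80) → (87.77,119.05) → (96.17,108.92). Closed: final G1 returns to the first vertex.

**Shape 3** — `<rect>` rectangle, stroke `#ff8800` → cut (S805, F1244). Machine vertices: (70.59,107.70) → (105.65,107.70) → (105.65,63.91) → (70.59,63.91) → (70.59,107.70). Closed: final G1 returns to the first vertex.

G21
G90
G00 X56.78 Y72.76
M4 S805
G1 X82.05 Y45.07 F1244
M5
G00 X96.17 Y108.92
M4 S805
G1 X93.49 Y96.03 F1244
G1 X81.74 Y90.09
G1 X69.78 Y95.57
G1 X66.60 Y108.35
G1 X74.60 Y118.80
G1 X87.77 Y119.05
G1 X96.17 Y108.92
M5
G00 X70.59 Y107.70
M4 S805
G1 X105.65 Y107.70 F1244
G1 X105.65 Y63.91
G1 X70.59 Y63.91
G1 X70.59 Y107.70
M5
G00 X0.00 Y0.00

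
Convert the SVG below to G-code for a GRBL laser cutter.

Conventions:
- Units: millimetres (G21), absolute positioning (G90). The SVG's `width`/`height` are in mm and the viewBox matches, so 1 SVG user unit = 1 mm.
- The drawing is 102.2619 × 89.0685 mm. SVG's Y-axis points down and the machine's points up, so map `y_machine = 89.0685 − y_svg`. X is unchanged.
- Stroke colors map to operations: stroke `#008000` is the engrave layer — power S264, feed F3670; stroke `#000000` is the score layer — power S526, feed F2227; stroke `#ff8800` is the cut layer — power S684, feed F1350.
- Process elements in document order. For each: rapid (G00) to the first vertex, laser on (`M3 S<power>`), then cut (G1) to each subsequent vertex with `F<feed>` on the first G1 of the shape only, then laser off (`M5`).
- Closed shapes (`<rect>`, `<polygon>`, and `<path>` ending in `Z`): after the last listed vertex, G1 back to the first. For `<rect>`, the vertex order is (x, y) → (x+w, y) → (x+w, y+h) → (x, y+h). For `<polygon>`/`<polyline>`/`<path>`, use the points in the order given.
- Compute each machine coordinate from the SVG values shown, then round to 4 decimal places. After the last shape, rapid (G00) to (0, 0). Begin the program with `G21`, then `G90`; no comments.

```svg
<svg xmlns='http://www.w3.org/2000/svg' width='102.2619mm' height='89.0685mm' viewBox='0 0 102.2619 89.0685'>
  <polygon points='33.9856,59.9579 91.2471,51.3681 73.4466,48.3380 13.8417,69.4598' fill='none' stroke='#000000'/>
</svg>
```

viewBox `0 0 102.2619 89.0685` with mm width/height → 1 unit = 1 mm. Flip: y_m = 89.0685 − y_svg.

**Shape 1** — `<polygon>` closed polygon, stroke `#000000` → score (S526, F2227). Machine vertices: (33.9856,29.1106) → (91.2471,37.7004) → (73.4466,40.7305) → (13.8417,19.6087) → (33.9856,29.1106). Closed: final G1 returns to the first vertex.

G21
G90
G00 X33.9856 Y29.1106
M3 S526
G1 X91.2471 Y37.7004 F2227
G1 X73.4466 Y40.7305
G1 X13.8417 Y19.6087
G1 X33.9856 Y29.1106
M5
G00 X0.0000 Y0.0000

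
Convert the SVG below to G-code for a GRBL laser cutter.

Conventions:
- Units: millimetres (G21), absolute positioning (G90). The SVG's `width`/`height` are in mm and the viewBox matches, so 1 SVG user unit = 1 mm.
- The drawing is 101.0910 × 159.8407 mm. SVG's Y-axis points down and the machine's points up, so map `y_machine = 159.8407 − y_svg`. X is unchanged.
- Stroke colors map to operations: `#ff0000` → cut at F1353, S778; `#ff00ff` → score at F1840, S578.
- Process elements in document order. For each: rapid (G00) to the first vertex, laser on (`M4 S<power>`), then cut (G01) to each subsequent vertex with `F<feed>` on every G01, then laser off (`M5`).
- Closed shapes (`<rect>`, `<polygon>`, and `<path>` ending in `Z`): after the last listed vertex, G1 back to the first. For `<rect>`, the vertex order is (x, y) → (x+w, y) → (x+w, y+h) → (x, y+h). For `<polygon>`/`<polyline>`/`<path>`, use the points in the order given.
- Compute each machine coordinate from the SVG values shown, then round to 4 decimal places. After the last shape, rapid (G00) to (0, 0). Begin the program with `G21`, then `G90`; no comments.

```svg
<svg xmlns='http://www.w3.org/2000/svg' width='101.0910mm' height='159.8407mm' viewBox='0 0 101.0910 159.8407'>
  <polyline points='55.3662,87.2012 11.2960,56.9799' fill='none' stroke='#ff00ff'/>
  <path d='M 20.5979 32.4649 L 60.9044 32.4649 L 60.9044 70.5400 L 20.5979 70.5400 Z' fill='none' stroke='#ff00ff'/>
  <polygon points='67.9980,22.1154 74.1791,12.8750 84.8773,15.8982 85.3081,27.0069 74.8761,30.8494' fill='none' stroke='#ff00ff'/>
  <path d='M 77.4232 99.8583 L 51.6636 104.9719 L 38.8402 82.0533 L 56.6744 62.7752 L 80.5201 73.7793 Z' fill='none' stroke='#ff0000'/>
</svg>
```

G21
G90
G00 X55.3662 Y72.6395
M4 S578
G01 X11.2960 Y102.8608 F1840
M5
G00 X20.5979 Y127.3758
M4 S578
G01 X60.9044 Y127.3758 F1840
G01 X60.9044 Y89.3007 F1840
G01 X20.5979 Y89.3007 F1840
G01 X20.5979 Y127.3758 F1840
M5
G00 X67.9980 Y137.7253
M4 S578
G01 X74.1791 Y146.9657 F1840
G01 X84.8773 Y143.9425 F1840
G01 X85.3081 Y132.8338 F1840
G01 X74.8761 Y128.9913 F1840
G01 X67.9980 Y137.7253 F1840
M5
G00 X77.4232 Y59.9824
M4 S778
G01 X51.6636 Y54.8688 F1353
G01 X38.8402 Y77.7874 F1353
G01 X56.6744 Y97.0655 F1353
G01 X80.5201 Y86.0614 F1353
G01 X77.4232 Y59.9824 F1353
M5
G00 X0.0000 Y0.0000

1 u = 1 mm; y_m = 159.8407 − y.

[1] `<polyline>` line segment, #ff00ff→score S578 F1840: (55.3662,72.6395) → (11.2960,102.8608)

[2] `<path>` rectangle, #ff00ff→score S578 F1840: (20.5979,127.3758) → (60.9044,127.3758) → (60.9044,89.3007) → (20.5979,89.3007) → (20.5979,127.3758) (closed)

[3] `<polygon>` regular polygon, #ff00ff→score S578 F1840: (67.9980,137.7253) → (74.1791,146.9657) → (84.8773,143.9425) → (85.3081,132.8338) → (74.8761,128.9913) → (67.9980,137.7253) (closed)

[4] `<path>` regular polygon, #ff0000→cut S778 F1353: (77.4232,59.9824) → (51.6636,54.8688) → (38.8402,77.7874) → (56.6744,97.0655) → (80.5201,86.0614) → (77.4232,59.9824) (closed)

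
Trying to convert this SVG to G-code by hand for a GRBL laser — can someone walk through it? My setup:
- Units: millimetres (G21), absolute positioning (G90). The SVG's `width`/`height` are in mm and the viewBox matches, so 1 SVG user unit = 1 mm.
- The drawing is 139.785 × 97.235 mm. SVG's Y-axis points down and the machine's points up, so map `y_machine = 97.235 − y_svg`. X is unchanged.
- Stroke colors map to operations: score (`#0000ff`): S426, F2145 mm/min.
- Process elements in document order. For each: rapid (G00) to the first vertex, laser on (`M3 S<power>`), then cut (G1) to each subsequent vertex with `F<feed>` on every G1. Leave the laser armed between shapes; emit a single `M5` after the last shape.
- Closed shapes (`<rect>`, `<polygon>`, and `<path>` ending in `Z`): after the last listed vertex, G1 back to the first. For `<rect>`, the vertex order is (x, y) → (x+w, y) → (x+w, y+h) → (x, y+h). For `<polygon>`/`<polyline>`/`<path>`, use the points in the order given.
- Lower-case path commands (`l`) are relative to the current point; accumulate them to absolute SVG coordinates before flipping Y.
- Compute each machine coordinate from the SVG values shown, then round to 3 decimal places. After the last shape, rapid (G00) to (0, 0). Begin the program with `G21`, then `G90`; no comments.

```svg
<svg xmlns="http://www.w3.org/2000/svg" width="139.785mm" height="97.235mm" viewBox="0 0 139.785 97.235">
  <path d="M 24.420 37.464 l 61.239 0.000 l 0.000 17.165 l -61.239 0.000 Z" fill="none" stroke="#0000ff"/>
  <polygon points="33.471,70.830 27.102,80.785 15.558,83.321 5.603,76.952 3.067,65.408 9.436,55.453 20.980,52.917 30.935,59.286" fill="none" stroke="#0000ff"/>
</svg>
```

G21
G90
G00 X24.420 Y59.771
M3 S426
G1 X85.659 Y59.771 F2145
G1 X85.659 Y42.606 F2145
G1 X24.420 Y42.606 F2145
G1 X24.420 Y59.771 F2145
G00 X33.471 Y26.405
M3 S426
G1 X27.102 Y16.450 F2145
G1 X15.558 Y13.914 F2145
G1 X5.603 Y20.283 F2145
G1 X3.067 Y31.827 F2145
G1 X9.436 Y41.782 F2145
G1 X20.980 Y44.318 F2145
G1 X30.935 Y37.949 F2145
G1 X33.471 Y26.405 F2145
M5
G00 X0.000 Y0.000

Since the viewBox matches the mm dimensions, user units are millimetres directly. The only transform is the Y-flip y_m = 97.235 − y_svg.

Shape 1 is a rectangle drawn with `<path>`. Its stroke #0000ff means score at S426, F2145. After flipping Y the toolpath is (24.420,59.771) → (85.659,59.771) → (85.659,42.606) → (24.420,42.606) → (24.420,59.771), returning to the start.

Shape 2 is a regular polygon drawn with `<polygon>`. Its stroke #0000ff means score at S426, F2145. After flipping Y the toolpath is (33.471,26.405) → (27.102,16.450) → (15.558,13.914) → (5.603,20.283) → (3.067,31.827) → (9.436,41.782) → (20.980,44.318) → (30.935,37.949) → (33.471,26.405), returning to the start.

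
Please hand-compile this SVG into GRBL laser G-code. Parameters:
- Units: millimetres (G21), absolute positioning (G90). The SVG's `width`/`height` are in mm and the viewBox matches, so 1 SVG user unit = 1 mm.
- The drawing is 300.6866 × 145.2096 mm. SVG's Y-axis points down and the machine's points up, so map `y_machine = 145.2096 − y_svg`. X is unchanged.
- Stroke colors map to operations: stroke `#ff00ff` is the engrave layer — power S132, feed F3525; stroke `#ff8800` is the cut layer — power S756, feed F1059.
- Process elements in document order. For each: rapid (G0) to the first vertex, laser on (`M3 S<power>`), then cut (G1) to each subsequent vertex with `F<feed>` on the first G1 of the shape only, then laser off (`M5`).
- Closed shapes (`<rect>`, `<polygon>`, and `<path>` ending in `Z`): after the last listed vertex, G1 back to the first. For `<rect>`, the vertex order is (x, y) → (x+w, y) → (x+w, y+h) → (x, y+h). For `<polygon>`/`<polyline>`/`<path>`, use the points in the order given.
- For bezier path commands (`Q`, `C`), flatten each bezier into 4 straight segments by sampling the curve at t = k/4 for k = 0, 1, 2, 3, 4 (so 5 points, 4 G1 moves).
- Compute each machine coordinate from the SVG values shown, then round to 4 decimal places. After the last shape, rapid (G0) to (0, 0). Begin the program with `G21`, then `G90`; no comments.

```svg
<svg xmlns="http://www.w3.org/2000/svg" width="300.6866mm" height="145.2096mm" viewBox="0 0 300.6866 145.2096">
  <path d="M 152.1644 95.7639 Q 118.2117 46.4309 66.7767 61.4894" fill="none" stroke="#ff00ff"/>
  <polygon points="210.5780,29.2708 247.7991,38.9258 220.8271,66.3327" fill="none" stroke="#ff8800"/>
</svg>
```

G21
G90
G0 X152.1644 Y49.4457
M3 S132
G1 X134.0954 Y70.0877 F3525
G1 X113.8411 Y82.6808
G1 X91.4016 Y87.2250
G1 X66.7767 Y83.7202
M5
G0 X210.5780 Y115.9388
M3 S756
G1 X247.7991 Y106.2838 F1059
G1 X220.8271 Y78.8769
G1 X210.5780 Y115.9388
M5
G0 X0.0000 Y0.0000

viewBox `0 0 300.6866 145.2096` with mm width/height → 1 unit = 1 mm. Flip: y_m = 145.2096 − y_svg.

**Shape 1** — `<path>` quadratic bezier, stroke `#ff00ff` → engrave (S132, F3525). Control points (SVG): P0=(152.1644,95.7639), P1=(118.2117,46.4309), P2=(66.7767,61.4894); sampled at t=k/4. Machine vertices: (152.1644,49.4457) → (134.0954,70.0877) → (113.8411,82.6808) → (91.4016,87.2250) → (66.7767,83.7202). Open path.

**Shape 2** — `<polygon>` regular polygon, stroke `#ff8800` → cut (S756, F1059). Machine vertices: (210.5780,115.9388) → (247.7991,106.2838) → (220.8271,78.8769) → (210.5780,115.9388). Closed: final G1 returns to the first vertex.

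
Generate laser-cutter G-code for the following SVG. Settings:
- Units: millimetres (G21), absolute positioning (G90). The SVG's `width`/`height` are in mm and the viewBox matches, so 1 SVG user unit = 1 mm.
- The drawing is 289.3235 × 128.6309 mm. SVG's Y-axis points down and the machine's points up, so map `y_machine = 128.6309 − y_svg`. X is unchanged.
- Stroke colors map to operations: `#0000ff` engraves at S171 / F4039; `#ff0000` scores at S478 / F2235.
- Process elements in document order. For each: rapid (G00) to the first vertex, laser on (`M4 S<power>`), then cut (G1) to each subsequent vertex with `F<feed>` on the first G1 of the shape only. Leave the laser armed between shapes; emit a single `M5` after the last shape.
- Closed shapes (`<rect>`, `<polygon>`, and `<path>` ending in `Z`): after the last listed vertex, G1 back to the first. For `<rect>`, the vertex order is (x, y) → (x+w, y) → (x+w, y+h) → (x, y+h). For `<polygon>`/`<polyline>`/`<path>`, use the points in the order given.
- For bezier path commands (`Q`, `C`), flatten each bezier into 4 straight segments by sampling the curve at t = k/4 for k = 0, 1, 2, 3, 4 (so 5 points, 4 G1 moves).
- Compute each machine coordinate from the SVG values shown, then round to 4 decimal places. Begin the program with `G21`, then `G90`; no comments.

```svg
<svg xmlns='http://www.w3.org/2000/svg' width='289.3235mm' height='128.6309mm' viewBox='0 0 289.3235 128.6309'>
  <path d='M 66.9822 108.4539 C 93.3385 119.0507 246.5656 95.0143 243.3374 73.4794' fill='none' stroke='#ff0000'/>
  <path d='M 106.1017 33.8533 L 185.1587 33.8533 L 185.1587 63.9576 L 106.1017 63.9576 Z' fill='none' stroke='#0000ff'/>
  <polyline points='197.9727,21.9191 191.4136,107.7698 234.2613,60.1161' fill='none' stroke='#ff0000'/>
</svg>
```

G21
G90
G00 X66.9822 Y20.1770
M4 S478
G1 X106.1107 Y18.1429 F2235
G1 X166.2540 Y25.6149
G1 X220.8502 Y39.1115
G1 X243.3374 Y55.1515
G00 X106.1017 Y94.7776
M4 S171
G1 X185.1587 Y94.7776 F4039
G1 X185.1587 Y64.6733
G1 X106.1017 Y64.6733
G1 X106.1017 Y94.7776
G00 X197.9727 Y106.7118
M4 S478
G1 X191.4136 Y20.8611 F2235
G1 X234.2613 Y68.5148
M5

Since the viewBox matches the mm dimensions, user units are millimetres directly. The only transform is the Y-flip y_m = 128.6309 − y_svg.

Shape 1 is a cubic bezier drawn with `<path>`. Its stroke #ff0000 means score at S478, F2235. After flipping Y the toolpath is (66.9822,20.1770) → (106.1107,18.1429) → (166.2540,25.6149) → (220.8502,39.1115) → (243.3374,55.1515).

Shape 2 is a rectangle drawn with `<path>`. Its stroke #0000ff means engrave at S171, F4039. After flipping Y the toolpath is (106.1017,94.7776) → (185.1587,94.7776) → (185.1587,64.6733) → (106.1017,64.6733) → (106.1017,94.7776), returning to the start.

Shape 3 is a open polyline drawn with `<polyline>`. Its stroke #ff0000 means score at S478, F2235. After flipping Y the toolpath is (197.9727,106.7118) → (191.4136,20.8611) → (234.2613,68.5148).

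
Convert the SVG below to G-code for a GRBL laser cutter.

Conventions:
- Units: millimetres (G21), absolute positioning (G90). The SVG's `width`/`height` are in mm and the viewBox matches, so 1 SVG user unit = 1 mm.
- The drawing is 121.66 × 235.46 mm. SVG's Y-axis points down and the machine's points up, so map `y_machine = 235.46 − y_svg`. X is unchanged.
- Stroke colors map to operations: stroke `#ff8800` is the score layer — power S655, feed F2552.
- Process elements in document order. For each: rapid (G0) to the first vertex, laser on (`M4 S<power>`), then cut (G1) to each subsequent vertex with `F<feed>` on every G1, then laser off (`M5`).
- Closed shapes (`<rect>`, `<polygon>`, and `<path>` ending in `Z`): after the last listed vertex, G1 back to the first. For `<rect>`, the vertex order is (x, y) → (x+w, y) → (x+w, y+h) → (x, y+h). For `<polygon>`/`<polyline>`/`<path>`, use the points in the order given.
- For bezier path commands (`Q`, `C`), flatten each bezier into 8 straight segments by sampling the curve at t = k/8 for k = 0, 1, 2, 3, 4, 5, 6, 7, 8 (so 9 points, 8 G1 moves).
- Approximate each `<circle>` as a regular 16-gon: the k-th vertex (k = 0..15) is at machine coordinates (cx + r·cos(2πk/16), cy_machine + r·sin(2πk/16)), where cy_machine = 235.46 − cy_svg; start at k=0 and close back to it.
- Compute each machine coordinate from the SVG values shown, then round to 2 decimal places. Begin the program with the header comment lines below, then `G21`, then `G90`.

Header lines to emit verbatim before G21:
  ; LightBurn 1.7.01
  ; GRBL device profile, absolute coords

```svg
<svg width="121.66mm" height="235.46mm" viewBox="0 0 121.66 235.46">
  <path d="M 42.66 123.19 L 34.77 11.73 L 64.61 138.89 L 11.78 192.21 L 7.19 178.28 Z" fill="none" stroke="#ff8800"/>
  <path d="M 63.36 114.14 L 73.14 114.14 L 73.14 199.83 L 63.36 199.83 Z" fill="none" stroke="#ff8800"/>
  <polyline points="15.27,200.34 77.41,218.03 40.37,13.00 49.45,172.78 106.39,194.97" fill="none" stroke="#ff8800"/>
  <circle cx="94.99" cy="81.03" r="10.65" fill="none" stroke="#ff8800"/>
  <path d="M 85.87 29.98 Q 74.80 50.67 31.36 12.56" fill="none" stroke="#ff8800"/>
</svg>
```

Since the viewBox matches the mm dimensions, user units are millimetres directly. The only transform is the Y-flip y_m = 235.46 − y_svg.

Shape 1 is a closed polygon drawn with `<path>`. Its stroke #ff8800 means score at S655, F2552. After flipping Y the toolpath is (42.66,112.27) → (34.77,223.73) → (64.61,96.57) → (11.78,43.25) → (7.19,57.18) → (42.66,112.27), returning to the start.

Shape 2 is a rectangle drawn with `<path>`. Its stroke #ff8800 means score at S655, F2552. After flipping Y the toolpath is (63.36,121.32) → (73.14,121.32) → (73.14,35.63) → (63.36,35.63) → (63.36,121.32), returning to the start.

Shape 3 is a open polyline drawn with `<polyline>`. Its stroke #ff8800 means score at S655, F2552. After flipping Y the toolpath is (15.27,35.12) → (77.41,17.43) → (40.37,222.46) → (49.45,62.68) → (106.39,40.49).

Shape 4 is a circle drawn with `<circle>`. Its stroke #ff8800 means score at S655, F2552. After flipping Y the toolpath is (105.64,154.43) → (104.83,158.51) → (102.52,161.96) → (99.07,164.27) → (94.99,165.08) → (90.91,164.27) → (87.46,161.96) → (85.15,158.51) → (84.34,154.43) → (85.15,150.35) → (87.46,146.90) → (90.91,144.59) → (94.99,143.78) → (99.07,144.59) → (102.52,146.90) → (104.83,150.35) → (105.64,154.43), returning to the start.

Shape 5 is a quadratic bezier drawn with `<path>`. Its stroke #ff8800 means score at S655, F2552. After flipping Y the toolpath is (85.87,205.48) → (82.60,201.23) → (78.31,198.81) → (73.02,198.23) → (66.71,199.49) → (59.39,202.59) → (51.06,207.52) → (41.71,214.29) → (31.36,222.90).

; LightBurn 1.7.01
; GRBL device profile, absolute coords
G21
G90
G0 X42.66 Y112.27
M4 S655
G1 X34.77 Y223.73 F2552
G1 X64.61 Y96.57 F2552
G1 X11.78 Y43.25 F2552
G1 X7.19 Y57.18 F2552
G1 X42.66 Y112.27 F2552
M5
G0 X63.36 Y121.32
M4 S655
G1 X73.14 Y121.32 F2552
G1 X73.14 Y35.63 F2552
G1 X63.36 Y35.63 F2552
G1 X63.36 Y121.32 F2552
M5
G0 X15.27 Y35.12
M4 S655
G1 X77.41 Y17.43 F2552
G1 X40.37 Y222.46 F2552
G1 X49.45 Y62.68 F2552
G1 X106.39 Y40.49 F2552
M5
G0 X105.64 Y154.43
M4 S655
G1 X104.83 Y158.51 F2552
G1 X102.52 Y161.96 F2552
G1 X99.07 Y164.27 F2552
G1 X94.99 Y165.08 F2552
G1 X90.91 Y164.27 F2552
G1 X87.46 Y161.96 F2552
G1 X85.15 Y158.51 F2552
G1 X84.34 Y154.43 F2552
G1 X85.15 Y150.35 F2552
G1 X87.46 Y146.90 F2552
G1 X90.91 Y144.59 F2552
G1 X94.99 Y143.78 F2552
G1 X99.07 Y144.59 F2552
G1 X102.52 Y146.90 F2552
G1 X104.83 Y150.35 F2552
G1 X105.64 Y154.43 F2552
M5
G0 X85.87 Y205.48
M4 S655
G1 X82.60 Y201.23 F2552
G1 X78.31 Y198.81 F2552
G1 X73.02 Y198.23 F2552
G1 X66.71 Y199.49 F2552
G1 X59.39 Y202.59 F2552
G1 X51.06 Y207.52 F2552
G1 X41.71 Y214.29 F2552
G1 X31.36 Y222.90 F2552
M5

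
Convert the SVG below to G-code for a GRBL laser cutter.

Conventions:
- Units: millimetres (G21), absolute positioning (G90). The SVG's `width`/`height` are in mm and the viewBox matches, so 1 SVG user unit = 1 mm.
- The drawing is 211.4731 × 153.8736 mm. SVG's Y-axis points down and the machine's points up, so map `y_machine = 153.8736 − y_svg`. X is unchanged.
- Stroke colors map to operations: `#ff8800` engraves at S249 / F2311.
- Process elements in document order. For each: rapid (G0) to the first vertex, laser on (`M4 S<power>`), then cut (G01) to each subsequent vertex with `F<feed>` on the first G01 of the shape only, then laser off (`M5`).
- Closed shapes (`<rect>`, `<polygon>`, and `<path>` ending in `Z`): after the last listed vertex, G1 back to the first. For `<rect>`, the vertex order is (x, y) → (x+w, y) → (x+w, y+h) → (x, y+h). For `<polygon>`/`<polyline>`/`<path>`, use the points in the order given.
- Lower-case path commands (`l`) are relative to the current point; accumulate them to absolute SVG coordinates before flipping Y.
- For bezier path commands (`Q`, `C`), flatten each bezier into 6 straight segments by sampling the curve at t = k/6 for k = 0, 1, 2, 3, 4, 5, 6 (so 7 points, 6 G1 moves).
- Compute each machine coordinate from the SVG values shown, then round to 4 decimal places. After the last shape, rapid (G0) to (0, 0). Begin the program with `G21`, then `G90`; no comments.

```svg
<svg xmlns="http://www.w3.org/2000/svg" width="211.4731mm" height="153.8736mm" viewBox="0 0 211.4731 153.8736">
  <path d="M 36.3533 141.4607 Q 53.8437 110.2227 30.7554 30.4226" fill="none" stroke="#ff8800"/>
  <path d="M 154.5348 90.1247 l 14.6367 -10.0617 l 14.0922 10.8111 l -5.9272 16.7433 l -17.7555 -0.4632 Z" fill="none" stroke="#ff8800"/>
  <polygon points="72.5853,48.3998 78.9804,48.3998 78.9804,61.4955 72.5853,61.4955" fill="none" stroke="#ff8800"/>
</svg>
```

G21
G90
G0 X36.3533 Y12.4129
M4 S249
G01 X41.0562 Y24.1745 F2311
G01 X43.5048 Y38.6340
G01 X43.6990 Y55.7914
G01 X41.6389 Y75.6467
G01 X37.3243 Y98.1999
G01 X30.7554 Y123.4510
M5
G0 X154.5348 Y63.7489
M4 S249
G01 X169.1715 Y73.8106 F2311
G01 X183.2637 Y62.9995
G01 X177.3365 Y46.2562
G01 X159.5810 Y46.7194
G01 X154.5348 Y63.7489
M5
G0 X72.5853 Y105.4738
M4 S249
G01 X78.9804 Y105.4738 F2311
G01 X78.9804 Y92.3781
G01 X72.5853 Y92.3781
G01 X72.5853 Y105.4738
M5
G0 X0.0000 Y0.0000

Since the viewBox matches the mm dimensions, user units are millimetres directly. The only transform is the Y-flip y_m = 153.8736 − y_svg.

Shape 1 is a quadratic bezier drawn with `<path>`. Its stroke #ff8800 means engrave at S249, F2311. After flipping Y the toolpath is (36.3533,12.4129) → (41.0562,24.1745) → (43.5048,38.6340) → (43.6990,55.7914) → (41.6389,75.6467) → (37.3243,98.1999) → (30.7554,123.4510).

Shape 2 is a regular polygon drawn with `<path>`. Its stroke #ff8800 means engrave at S249, F2311. After flipping Y the toolpath is (154.5348,63.7489) → (169.1715,73.8106) → (183.2637,62.9995) → (177.3365,46.2562) → (159.5810,46.7194) → (154.5348,63.7489), returning to the start.

Shape 3 is a rectangle drawn with `<polygon>`. Its stroke #ff8800 means engrave at S249, F2311. After flipping Y the toolpath is (72.5853,105.4738) → (78.9804,105.4738) → (78.9804,92.3781) → (72.5853,92.3781) → (72.5853,105.4738), returning to the start.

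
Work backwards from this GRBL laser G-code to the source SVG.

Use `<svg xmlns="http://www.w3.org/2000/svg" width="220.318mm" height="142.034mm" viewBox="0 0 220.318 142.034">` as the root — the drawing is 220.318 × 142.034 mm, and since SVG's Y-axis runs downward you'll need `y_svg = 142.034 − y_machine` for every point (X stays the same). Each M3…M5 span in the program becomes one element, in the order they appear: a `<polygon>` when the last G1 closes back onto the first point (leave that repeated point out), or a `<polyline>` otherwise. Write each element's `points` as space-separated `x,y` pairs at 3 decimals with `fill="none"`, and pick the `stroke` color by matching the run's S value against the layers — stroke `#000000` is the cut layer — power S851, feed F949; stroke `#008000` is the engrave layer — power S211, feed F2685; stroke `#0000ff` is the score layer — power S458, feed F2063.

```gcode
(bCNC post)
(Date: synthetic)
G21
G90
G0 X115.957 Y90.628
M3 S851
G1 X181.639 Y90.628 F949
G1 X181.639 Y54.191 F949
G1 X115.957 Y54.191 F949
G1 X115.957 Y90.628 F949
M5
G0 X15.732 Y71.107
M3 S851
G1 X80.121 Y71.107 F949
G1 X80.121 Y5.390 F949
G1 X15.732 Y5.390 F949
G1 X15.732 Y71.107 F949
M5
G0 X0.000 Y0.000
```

<svg xmlns="http://www.w3.org/2000/svg" width="220.318mm" height="142.034mm" viewBox="0 0 220.318 142.034">
  <polygon points="115.957,51.406 181.639,51.406 181.639,87.843 115.957,87.843" fill="none" stroke="#000000"/>
  <polygon points="15.732,70.927 80.121,70.927 80.121,136.644 15.732,136.644" fill="none" stroke="#000000"/>
</svg>

Each laser-on run becomes one SVG element. Flip Y back into SVG space with y_svg = 142.034 − y_machine. Every run uses S851, so all elements get stroke `#000000` (cut).

Run 1: The run returns to its start, so emit a `<polygon>` with points (Y-flipped): 115.957,51.406 181.639,51.406 181.639,87.843 115.957,87.843.

Run 2: The run returns to its start, so emit a `<polygon>` with points (Y-flipped): 15.732,70.927 80.121,70.927 80.121,136.644 15.732,136.644.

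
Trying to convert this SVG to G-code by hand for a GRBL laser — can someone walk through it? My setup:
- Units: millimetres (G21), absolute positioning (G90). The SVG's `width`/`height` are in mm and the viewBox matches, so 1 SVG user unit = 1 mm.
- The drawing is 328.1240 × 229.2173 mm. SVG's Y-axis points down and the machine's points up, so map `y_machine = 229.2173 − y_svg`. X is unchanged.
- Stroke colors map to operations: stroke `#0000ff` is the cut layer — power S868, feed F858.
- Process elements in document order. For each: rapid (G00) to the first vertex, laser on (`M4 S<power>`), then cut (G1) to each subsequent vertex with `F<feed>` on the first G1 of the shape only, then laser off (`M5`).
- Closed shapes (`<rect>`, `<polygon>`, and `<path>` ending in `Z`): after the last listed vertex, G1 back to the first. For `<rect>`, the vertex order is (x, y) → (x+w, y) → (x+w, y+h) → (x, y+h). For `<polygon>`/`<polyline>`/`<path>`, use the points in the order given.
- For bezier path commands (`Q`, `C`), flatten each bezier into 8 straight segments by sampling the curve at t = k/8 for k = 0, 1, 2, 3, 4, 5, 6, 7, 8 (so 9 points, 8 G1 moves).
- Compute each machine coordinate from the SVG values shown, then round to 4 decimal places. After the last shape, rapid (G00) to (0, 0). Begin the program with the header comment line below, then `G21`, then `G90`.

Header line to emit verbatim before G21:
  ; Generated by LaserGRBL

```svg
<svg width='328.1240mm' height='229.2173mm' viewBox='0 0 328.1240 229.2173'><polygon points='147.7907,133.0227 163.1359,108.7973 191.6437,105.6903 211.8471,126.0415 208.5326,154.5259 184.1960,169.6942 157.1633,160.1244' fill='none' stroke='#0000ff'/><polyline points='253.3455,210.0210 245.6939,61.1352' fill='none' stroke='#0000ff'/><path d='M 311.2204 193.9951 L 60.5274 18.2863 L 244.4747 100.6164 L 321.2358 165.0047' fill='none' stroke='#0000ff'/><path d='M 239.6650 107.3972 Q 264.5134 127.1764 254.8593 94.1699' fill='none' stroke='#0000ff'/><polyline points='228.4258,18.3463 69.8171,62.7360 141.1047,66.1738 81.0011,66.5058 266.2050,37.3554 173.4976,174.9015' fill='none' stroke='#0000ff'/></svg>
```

; Generated by LaserGRBL
G21
G90
G00 X147.7907 Y96.1946
M4 S868
G1 X163.1359 Y120.4200 F858
G1 X191.6437 Y123.5270
G1 X211.8471 Y103.1758
G1 X208.5326 Y74.6914
G1 X184.1960 Y59.5231
G1 X157.1633 Y69.0929
G1 X147.7907 Y96.1946
M5
G00 X253.3455 Y19.1963
M4 S868
G1 X245.6939 Y168.0821 F858
M5
G00 X311.2204 Y35.2222
M4 S868
G1 X60.5274 Y210.9310 F858
G1 X244.4747 Y128.6009
G1 X321.2358 Y64.2126
M5
G00 X239.6650 Y121.8201
M4 S868
G1 X245.3380 Y117.7001 F858
G1 X249.9328 Y115.2296
G1 X253.4494 Y114.4087
G1 X255.8878 Y115.2373
G1 X257.2480 Y117.7155
G1 X257.5299 Y121.8433
G1 X256.7337 Y127.6206
G1 X254.8593 Y135.0474
M5
G00 X228.4258 Y210.8710
M4 S868
G1 X69.8171 Y166.4813 F858
G1 X141.1047 Y163.0435
G1 X81.0011 Y162.7115
G1 X266.2050 Y191.8619
G1 X173.4976 Y54.3158
M5
G00 X0.0000 Y0.0000

1 u = 1 mm; y_m = 229.2173 − y.

[1] `<polygon>` regular polygon, #0000ff→cut S868 F858: (147.7907,96.1946) → (163.1359,120.4200) → (191.6437,123.5270) → (211.8471,103.1758) → (208.5326,74.6914) → (184.1960,59.5231) → (157.1633,69.0929) → (147.7907,96.1946) (closed)

[2] `<polyline>` line segment, #0000ff→cut S868 F858: (253.3455,19.1963) → (245.6939,168.0821)

[3] `<path>` open polyline, #0000ff→cut S868 F858: (311.2204,35.2222) → (60.5274,210.9310) → (244.4747,128.6009) → (321.2358,64.2126)

[4] `<path>` quadratic bezier, #0000ff→cut S868 F858: (239.6650,121.8201) → (245.3380,117.7001) → (249.9328,115.2296) → (253.4494,114.4087) → (255.8878,115.2373) → (257.2480,117.7155) → (257.5299,121.8433) → (256.7337,127.6206) → (254.8593,135.0474)

[5] `<polyline>` open polyline, #0000ff→cut S868 F858: (228.4258,210.8710) → (69.8171,166.4813) → (141.1047,163.0435) → (81.0011,162.7115) → (266.2050,191.8619) → (173.4976,54.3158)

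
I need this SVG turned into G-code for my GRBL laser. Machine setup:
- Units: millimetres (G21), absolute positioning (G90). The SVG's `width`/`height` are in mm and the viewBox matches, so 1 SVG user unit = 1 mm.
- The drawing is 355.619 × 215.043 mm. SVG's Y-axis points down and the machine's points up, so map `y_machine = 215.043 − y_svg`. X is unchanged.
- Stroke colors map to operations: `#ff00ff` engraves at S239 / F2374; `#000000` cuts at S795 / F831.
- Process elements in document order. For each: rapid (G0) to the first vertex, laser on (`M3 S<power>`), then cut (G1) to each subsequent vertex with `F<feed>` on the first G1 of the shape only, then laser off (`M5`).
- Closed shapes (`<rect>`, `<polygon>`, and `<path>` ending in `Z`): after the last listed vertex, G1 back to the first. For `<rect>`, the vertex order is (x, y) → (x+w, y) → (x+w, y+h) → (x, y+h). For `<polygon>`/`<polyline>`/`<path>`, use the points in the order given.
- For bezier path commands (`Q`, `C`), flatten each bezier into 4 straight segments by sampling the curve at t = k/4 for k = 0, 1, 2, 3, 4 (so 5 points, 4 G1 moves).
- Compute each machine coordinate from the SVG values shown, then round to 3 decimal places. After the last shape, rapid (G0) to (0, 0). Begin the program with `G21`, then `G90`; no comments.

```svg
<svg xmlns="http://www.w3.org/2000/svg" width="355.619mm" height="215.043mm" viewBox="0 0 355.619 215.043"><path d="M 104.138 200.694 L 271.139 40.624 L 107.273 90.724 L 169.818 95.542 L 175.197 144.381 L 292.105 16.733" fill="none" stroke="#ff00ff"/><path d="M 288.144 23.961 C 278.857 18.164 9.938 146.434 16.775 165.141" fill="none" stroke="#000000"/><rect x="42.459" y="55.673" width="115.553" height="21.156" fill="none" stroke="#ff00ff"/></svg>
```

G21
G90
G0 X104.138 Y14.349
M3 S239
G1 X271.139 Y174.419 F2374
G1 X107.273 Y124.319
G1 X169.818 Y119.501
G1 X175.197 Y70.662
G1 X292.105 Y198.310
M5
G0 X288.144 Y191.082
M3 S795
G1 X240.863 Y174.099 F831
G1 X146.413 Y129.681
G1 X54.986 Y80.669
G1 X16.775 Y49.902
M5
G0 X42.459 Y159.370
M3 S239
G1 X158.012 Y159.370 F2374
G1 X158.012 Y138.214
G1 X42.459 Y138.214
G1 X42.459 Y159.370
M5
G0 X0.000 Y0.000

1 u = 1 mm; y_m = 215.043 − y.

[1] `<path>` open polyline, #ff00ff→engrave S239 F2374: (104.138,14.349) → (271.139,174.419) → (107.273,124.319) → (169.818,119.501) → (175.197,70.662) → (292.105,198.310)

[2] `<path>` cubic bezier, #000000→cut S795 F831: (288.144,191.082) → (240.863,174.099) → (146.413,129.681) → (54.986,80.669) → (16.775,49.902)

[3] `<rect>` rectangle, #ff00ff→engrave S239 F2374: (42.459,159.370) → (158.012,159.370) → (158.012,138.214) → (42.459,138.214) → (42.459,159.370) (closed)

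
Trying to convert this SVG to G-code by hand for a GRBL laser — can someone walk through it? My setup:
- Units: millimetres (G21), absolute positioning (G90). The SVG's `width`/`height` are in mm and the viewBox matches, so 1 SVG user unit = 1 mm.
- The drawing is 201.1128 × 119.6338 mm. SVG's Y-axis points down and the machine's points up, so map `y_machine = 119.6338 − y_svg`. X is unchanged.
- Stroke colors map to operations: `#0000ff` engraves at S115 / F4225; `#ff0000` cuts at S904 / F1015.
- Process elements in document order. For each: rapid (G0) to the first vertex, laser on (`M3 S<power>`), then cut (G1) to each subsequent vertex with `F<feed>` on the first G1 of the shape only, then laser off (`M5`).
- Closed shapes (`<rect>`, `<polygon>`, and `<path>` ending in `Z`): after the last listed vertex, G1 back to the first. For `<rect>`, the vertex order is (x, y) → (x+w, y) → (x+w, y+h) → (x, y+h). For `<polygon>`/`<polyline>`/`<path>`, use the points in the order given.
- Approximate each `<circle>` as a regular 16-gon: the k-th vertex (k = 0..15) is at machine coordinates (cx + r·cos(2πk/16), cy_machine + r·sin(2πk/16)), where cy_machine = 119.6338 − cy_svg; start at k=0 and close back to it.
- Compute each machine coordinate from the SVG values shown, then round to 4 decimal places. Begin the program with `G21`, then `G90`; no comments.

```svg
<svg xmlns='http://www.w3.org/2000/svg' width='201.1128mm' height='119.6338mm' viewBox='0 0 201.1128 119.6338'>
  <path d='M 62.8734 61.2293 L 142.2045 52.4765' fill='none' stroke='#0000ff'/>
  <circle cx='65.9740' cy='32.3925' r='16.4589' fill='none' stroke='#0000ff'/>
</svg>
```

G21
G90
G0 X62.8734 Y58.4045
M3 S115
G1 X142.2045 Y67.1573 F4225
M5
G0 X82.4329 Y87.2413
M3 S115
G1 X81.1800 Y93.5398 F4225
G1 X77.6122 Y98.8795
G1 X72.2725 Y102.4473
G1 X65.9740 Y103.7002
G1 X59.6755 Y102.4473
G1 X54.3358 Y98.8795
G1 X50.7680 Y93.5398
G1 X49.5151 Y87.2413
G1 X50.7680 Y80.9428
G1 X54.3358 Y75.6031
G1 X59.6755 Y72.0353
G1 X65.9740 Y70.7824
G1 X72.2725 Y72.0353
G1 X77.6122 Y75.6031
G1 X81.1800 Y80.9428
G1 X82.4329 Y87.2413
M5

viewBox `0 0 201.1128 119.6338` with mm width/height → 1 unit = 1 mm. Flip: y_m = 119.6338 − y_svg.

**Shape 1** — `<path>` line segment, stroke `#0000ff` → engrave (S115, F4225). Machine vertices: (62.8734,58.4045) → (142.2045,67.1573). Open path.

**Shape 2** — `<circle>` circle, stroke `#0000ff` → engrave (S115, F4225). Machine vertices: (82.4329,87.2413) → (81.1800,93.5398) → (77.6122,98.8795) → (72.2725,102.4473) → (65.9740,103.7002) → (59.6755,102.4473) → (54.3358,98.8795) → (50.7680,93.5398) → (49.5151,87.2413) → (50.7680,80.9428) → (54.3358,75.6031) → (59.6755,72.0353) → (65.9740,70.7824) → (72.2725,72.0353) → (77.6122,75.6031) → (81.1800,80.9428) → (82.4329,87.2413). Closed: final G1 returns to the first vertex.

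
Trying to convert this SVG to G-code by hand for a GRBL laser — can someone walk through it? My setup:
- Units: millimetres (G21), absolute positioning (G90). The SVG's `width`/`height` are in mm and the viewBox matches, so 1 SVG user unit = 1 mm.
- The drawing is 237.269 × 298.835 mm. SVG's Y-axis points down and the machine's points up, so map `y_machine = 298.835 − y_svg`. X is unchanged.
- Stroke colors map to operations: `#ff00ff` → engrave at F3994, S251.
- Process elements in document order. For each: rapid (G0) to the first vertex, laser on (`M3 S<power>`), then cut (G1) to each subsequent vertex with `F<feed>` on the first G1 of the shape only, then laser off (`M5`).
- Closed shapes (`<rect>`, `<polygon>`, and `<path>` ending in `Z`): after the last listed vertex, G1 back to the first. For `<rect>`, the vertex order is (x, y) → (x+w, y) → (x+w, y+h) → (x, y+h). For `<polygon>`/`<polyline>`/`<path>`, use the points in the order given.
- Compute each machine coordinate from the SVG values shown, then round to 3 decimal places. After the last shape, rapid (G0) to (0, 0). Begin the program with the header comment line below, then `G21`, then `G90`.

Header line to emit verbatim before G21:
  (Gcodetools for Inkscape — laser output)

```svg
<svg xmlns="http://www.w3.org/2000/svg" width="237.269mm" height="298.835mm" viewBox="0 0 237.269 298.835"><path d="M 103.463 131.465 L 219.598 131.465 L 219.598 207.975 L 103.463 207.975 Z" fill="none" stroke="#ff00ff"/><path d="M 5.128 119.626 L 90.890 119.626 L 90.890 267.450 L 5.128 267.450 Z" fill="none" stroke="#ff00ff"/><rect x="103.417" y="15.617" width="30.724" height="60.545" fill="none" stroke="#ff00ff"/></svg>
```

1 u = 1 mm; y_m = 298.835 − y.

[1] `<path>` rectangle, #ff00ff→engrave S251 F3994: (103.463,167.370) → (219.598,167.370) → (219.598,90.860) → (103.463,90.860) → (103.463,167.370) (closed)

[2] `<path>` rectangle, #ff00ff→engrave S251 F3994: (5.128,179.209) → (90.890,179.209) → (90.890,31.385) → (5.128,31.385) → (5.128,179.209) (closed)

[3] `<rect>` rectangle, #ff00ff→engrave S251 F3994: (103.417,283.218) → (134.141,283.218) → (134.141,222.673) → (103.417,222.673) → (103.417,283.218) (closed)

(Gcodetools for Inkscape — laser output)
G21
G90
G0 X103.463 Y167.370
M3 S251
G1 X219.598 Y167.370 F3994
G1 X219.598 Y90.860
G1 X103.463 Y90.860
G1 X103.463 Y167.370
M5
G0 X5.128 Y179.209
M3 S251
G1 X90.890 Y179.209 F3994
G1 X90.890 Y31.385
G1 X5.128 Y31.385
G1 X5.128 Y179.209
M5
G0 X103.417 Y283.218
M3 S251
G1 X134.141 Y283.218 F3994
G1 X134.141 Y222.673
G1 X103.417 Y222.673
G1 X103.417 Y283.218
M5
G0 X0.000 Y0.000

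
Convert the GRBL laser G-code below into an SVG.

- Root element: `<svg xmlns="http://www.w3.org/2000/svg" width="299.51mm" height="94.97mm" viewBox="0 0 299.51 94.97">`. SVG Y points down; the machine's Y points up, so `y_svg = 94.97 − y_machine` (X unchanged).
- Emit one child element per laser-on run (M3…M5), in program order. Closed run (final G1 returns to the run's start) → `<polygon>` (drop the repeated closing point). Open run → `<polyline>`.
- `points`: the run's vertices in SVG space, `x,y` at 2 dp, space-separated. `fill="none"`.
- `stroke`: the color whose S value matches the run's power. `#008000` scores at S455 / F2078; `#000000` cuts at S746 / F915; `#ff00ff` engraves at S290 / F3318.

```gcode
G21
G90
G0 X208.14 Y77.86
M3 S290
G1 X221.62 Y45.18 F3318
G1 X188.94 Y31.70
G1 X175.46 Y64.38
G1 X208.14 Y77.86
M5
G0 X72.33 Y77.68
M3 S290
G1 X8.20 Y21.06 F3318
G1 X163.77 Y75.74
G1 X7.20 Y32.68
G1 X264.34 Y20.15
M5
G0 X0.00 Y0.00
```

<svg xmlns="http://www.w3.org/2000/svg" width="299.51mm" height="94.97mm" viewBox="0 0 299.51 94.97">
  <polygon points="208.14,17.11 221.62,49.79 188.94,63.27 175.46,30.59" fill="none" stroke="#ff00ff"/>
  <polyline points="72.33,17.29 8.20,73.91 163.77,19.23 7.20,62.29 264.34,74.82" fill="none" stroke="#ff00ff"/>
</svg>

y_svg = 94.97 − y_m. Every run uses S290, so all elements get stroke `#ff00ff` (engrave).

[1] closed run; points: 208.14,17.11 221.62,49.79 188.94,63.27 175.46,30.59

[2] open run; points: 72.33,17.29 8.20,73.91 163.77,19.23 7.20,62.29 264.34,74.82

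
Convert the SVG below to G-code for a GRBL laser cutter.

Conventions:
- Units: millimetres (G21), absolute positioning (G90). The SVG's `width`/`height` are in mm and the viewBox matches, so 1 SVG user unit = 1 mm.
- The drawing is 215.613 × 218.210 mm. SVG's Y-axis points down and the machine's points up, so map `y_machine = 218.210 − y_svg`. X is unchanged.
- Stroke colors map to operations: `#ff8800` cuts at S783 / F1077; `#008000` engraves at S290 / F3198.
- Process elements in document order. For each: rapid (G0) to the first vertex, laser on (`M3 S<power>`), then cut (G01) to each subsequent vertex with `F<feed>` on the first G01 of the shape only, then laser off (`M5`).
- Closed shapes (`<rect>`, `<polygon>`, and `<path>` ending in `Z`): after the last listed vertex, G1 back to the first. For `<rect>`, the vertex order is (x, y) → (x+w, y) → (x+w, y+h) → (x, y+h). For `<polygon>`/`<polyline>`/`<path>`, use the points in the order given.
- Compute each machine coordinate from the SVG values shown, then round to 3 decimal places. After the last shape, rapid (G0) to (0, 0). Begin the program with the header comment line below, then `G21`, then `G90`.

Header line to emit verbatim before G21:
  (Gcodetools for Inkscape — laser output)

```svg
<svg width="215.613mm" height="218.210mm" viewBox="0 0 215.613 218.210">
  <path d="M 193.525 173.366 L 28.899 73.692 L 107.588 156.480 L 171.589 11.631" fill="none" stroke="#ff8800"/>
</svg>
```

(Gcodetools for Inkscape — laser output)
G21
G90
G0 X193.525 Y44.844
M3 S783
G01 X28.899 Y144.518 F1077
G01 X107.588 Y61.730
G01 X171.589 Y206.579
M5
G0 X0.000 Y0.000

Since the viewBox matches the mm dimensions, user units are millimetres directly. The only transform is the Y-flip y_m = 218.210 − y_svg.

Shape 1 is a open polyline drawn with `<path>`. Its stroke #ff8800 means cut at S783, F1077. After flipping Y the toolpath is (193.525,44.844) → (28.899,144.518) → (107.588,61.730) → (171.589,206.579).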